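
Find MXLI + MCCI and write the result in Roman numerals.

MXLI = 1041
MCCI = 1201
1041 + 1201 = 2242

MMCCXLII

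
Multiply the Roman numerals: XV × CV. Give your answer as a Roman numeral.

XV = 15
CV = 105
15 × 105 = 1575

MDLXXV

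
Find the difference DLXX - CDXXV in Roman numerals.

DLXX = 570
CDXXV = 425
570 - 425 = 145

CXLV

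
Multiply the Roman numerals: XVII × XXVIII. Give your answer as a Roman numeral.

XVII = 17
XXVIII = 28
17 × 28 = 476

CDLXXVI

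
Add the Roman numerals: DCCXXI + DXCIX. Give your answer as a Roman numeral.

DCCXXI = 721
DXCIX = 599
721 + 599 = 1320

MCCCXX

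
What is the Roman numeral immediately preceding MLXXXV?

MLXXXV = 1085; previous is 1084

MLXXXIV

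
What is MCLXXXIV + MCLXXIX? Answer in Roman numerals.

MCLXXXIV = 1184
MCLXXIX = 1179
1184 + 1179 = 2363

MMCCCLXIII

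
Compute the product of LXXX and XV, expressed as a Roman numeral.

LXXX = 80
XV = 15
80 × 15 = 1200

MCC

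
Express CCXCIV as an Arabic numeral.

CCXCIV: C=100, C=100, XC=90, IV=4
100 + 100 + 90 + 4 = 294

294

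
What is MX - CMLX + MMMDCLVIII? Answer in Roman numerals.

MX = 1010, CMLX = 960, MMMDCLVIII = 3658
1010 - 960 = 50
50 + 3658 = 3708

MMMDCCVIII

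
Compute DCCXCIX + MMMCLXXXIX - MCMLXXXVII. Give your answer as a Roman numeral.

DCCXCIX = 799, MMMCLXXXIX = 3189, MCMLXXXVII = 1987
799 + 3189 = 3988
3988 - 1987 = 2001

MMI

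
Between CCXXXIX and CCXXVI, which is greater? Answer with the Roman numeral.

CCXXXIX = 239
CCXXVI = 226
239 is larger

CCXXXIX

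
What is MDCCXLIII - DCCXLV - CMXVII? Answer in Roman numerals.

MDCCXLIII = 1743, DCCXLV = 745, CMXVII = 917
1743 - 745 = 998
998 - 917 = 81

LXXXI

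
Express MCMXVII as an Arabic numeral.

MCMXVII: M=1000, CM=900, X=10, V=5, I=1, I=1
1000 + 900 + 10 + 5 + 1 + 1 = 1917

1917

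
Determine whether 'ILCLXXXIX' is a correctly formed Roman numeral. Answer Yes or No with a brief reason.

'ILCLXXXIX': L should not appear more than once

No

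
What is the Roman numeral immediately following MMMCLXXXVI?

MMMCLXXXVI = 3186, so the next integer is 3186 + 1 = 3187

MMMCLXXXVII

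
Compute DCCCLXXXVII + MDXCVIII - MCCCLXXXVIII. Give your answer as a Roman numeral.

DCCCLXXXVII = 887, MDXCVIII = 1598, MCCCLXXXVIII = 1388
887 + 1598 = 2485
2485 - 1388 = 1097

MXCVII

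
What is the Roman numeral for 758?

Convert 758 to Roman numerals:
  758 contains 1×500 (D)
  258 contains 2×100 (CC)
  58 contains 1×50 (L)
  8 contains 1×5 (V)
  3 contains 3×1 (III)

DCCLVIII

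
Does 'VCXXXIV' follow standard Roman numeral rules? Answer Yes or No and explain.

'VCXXXIV': V should not appear more than once

No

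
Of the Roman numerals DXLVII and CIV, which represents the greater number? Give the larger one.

DXLVII = 547
CIV = 104
547 is larger

DXLVII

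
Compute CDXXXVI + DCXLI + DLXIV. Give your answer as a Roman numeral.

CDXXXVI = 436, DCXLI = 641, DLXIV = 564
436 + 641 = 1077
1077 + 564 = 1641

MDCXLI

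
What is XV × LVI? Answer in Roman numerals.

XV = 15
LVI = 56
15 × 56 = 840

DCCCXL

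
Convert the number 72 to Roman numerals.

Convert 72 to Roman numerals:
  72 contains 1×50 (L)
  22 contains 2×10 (XX)
  2 contains 2×1 (II)

LXXII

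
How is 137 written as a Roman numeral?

Convert 137 to Roman numerals:
  137 contains 1×100 (C)
  37 contains 3×10 (XXX)
  7 contains 1×5 (V)
  2 contains 2×1 (II)

CXXXVII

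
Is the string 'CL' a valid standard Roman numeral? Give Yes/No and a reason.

'CL': Check the rules: uses only the symbols I, V, X, L, C, D, M; no symbol is repeated more than three times in a row; V, L and D each appear at most once; no smaller symbol precedes a larger one (values never increase from left to right). Value: C (100) + L (50) = 150. So it is a valid standard Roman numeral.

Yes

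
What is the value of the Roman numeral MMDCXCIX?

MMDCXCIX: M=1000, M=1000, D=500, C=100, XC=90, IX=9
1000 + 1000 + 500 + 100 + 90 + 9 = 2699

2699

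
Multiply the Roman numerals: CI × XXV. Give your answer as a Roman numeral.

CI = 101
XXV = 25
101 × 25 = 2525

MMDXXV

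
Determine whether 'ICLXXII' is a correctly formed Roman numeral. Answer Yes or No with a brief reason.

'ICLXXII': Invalid subtractive combination: IC

No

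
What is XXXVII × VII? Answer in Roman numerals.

XXXVII = 37
VII = 7
37 × 7 = 259

CCLIX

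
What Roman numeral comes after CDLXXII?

CDLXXII = 472; next is 473

CDLXXIII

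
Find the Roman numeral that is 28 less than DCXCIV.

DCXCIV = 694
694 - 28 = 666

DCLXVI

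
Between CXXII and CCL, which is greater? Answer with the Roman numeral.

CXXII = 122
CCL = 250
250 is larger

CCL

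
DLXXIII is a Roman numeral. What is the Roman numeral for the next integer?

DLXXIII = 573, so the next integer is 573 + 1 = 574

DLXXIV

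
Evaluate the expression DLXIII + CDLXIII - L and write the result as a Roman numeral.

DLXIII = 563, CDLXIII = 463, L = 50
563 + 463 = 1026
1026 - 50 = 976

CMLXXVI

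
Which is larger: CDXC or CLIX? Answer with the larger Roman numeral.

CDXC = 490
CLIX = 159
490 is larger

CDXC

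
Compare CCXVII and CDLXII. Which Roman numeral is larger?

CCXVII = 217
CDLXII = 462
462 is larger

CDLXII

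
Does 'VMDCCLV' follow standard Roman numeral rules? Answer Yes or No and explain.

'VMDCCLV': V should not appear more than once

No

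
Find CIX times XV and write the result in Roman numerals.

CIX = 109
XV = 15
109 × 15 = 1635

MDCXXXV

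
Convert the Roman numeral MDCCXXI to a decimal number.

MDCCXXI: M=1000, D=500, C=100, C=100, X=10, X=10, I=1
1000 + 500 + 100 + 100 + 10 + 10 + 1 = 1721

1721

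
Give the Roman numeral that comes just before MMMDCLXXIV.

MMMDCLXXIV = 3674; previous is 3673

MMMDCLXXIII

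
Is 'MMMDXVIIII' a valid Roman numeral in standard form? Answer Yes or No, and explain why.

'MMMDXVIIII': More than 3 consecutive I's

No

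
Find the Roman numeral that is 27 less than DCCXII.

DCCXII = 712
712 - 27 = 685

DCLXXXV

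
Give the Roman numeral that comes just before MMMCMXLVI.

MMMCMXLVI = 3946; previous is 3945

MMMCMXLV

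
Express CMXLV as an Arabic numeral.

CMXLV: CM=900, XL=40, V=5
900 + 40 + 5 = 945

945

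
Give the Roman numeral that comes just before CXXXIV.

CXXXIV = 134, so the previous integer is 134 - 1 = 133

CXXXIII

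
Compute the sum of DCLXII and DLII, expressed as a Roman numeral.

DCLXII = 662
DLII = 552
662 + 552 = 1214

MCCXIV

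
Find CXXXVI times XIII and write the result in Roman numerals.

CXXXVI = 136
XIII = 13
136 × 13 = 1768

MDCCLXVIII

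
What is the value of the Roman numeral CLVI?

CLVI: C=100, L=50, V=5, I=1
100 + 50 + 5 + 1 = 156

156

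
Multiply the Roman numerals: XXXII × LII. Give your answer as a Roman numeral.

XXXII = 32
LII = 52
32 × 52 = 1664

MDCLXIV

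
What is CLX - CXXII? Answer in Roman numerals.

CLX = 160
CXXII = 122
160 - 122 = 38

XXXVIII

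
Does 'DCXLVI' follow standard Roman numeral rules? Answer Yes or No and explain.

'DCXLVI': Check the rules: uses only the symbols I, V, X, L, C, D, M; no symbol is repeated more than three times in a row; V, L and D each appear at most once; the only place a smaller symbol precedes a larger one is the allowed subtractive pair XL, the symbol right after such a pair (if any) is smaller than the pair's first symbol, and otherwise the values never increase from left to right. Value: D (500) + C (100) + XL (40) + V (5) + I (1) = 646. So it is a valid standard Roman numeral.

Yes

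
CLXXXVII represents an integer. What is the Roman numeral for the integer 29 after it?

CLXXXVII = 187
187 + 29 = 216

CCXVI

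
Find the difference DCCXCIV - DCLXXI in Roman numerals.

DCCXCIV = 794
DCLXXI = 671
794 - 671 = 123

CXXIII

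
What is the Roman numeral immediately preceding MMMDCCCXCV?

MMMDCCCXCV = 3895; previous is 3894

MMMDCCCXCIV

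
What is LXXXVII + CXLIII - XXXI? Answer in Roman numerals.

LXXXVII = 87, CXLIII = 143, XXXI = 31
87 + 143 = 230
230 - 31 = 199

CXCIX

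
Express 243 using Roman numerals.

Convert 243 to Roman numerals:
  243 contains 2×100 (CC)
  43 contains 1×40 (XL)
  3 contains 3×1 (III)

CCXLIII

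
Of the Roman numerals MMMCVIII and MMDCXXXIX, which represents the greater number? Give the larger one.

MMMCVIII = 3108
MMDCXXXIX = 2639
3108 is larger

MMMCVIII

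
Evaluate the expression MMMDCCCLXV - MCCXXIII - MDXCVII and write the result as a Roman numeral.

MMMDCCCLXV = 3865, MCCXXIII = 1223, MDXCVII = 1597
3865 - 1223 = 2642
2642 - 1597 = 1045

MXLV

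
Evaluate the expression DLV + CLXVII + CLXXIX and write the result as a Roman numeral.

DLV = 555, CLXVII = 167, CLXXIX = 179
555 + 167 = 722
722 + 179 = 901

CMI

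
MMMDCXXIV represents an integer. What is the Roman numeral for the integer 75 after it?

MMMDCXXIV = 3624
3624 + 75 = 3699

MMMDCXCIX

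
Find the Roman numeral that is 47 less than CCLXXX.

CCLXXX = 280
280 - 47 = 233

CCXXXIII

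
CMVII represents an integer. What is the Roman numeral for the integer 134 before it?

CMVII = 907
907 - 134 = 773

DCCLXXIII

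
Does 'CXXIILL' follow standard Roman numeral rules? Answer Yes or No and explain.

'CXXIILL': L should not appear more than once

No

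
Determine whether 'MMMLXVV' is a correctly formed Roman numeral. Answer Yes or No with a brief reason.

'MMMLXVV': V should not appear more than once

No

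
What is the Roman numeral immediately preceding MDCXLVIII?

MDCXLVIII = 1648, so the previous integer is 1648 - 1 = 1647

MDCXLVII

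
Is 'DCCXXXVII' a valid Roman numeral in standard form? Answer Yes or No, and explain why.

'DCCXXXVII': Check the rules: uses only the symbols I, V, X, L, C, D, M; no symbol is repeated more than three times in a row; V, L and D each appear at most once; no smaller symbol precedes a larger one (values never increase from left to right). Value: D (500) + C (100) + C (100) + X (10) + X (10) + X (10) + V (5) + I (1) + I (1) = 737. So it is a valid standard Roman numeral.

Yes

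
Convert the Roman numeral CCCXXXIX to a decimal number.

CCCXXXIX: C=100, C=100, C=100, X=10, X=10, X=10, IX=9
100 + 100 + 100 + 10 + 10 + 10 + 9 = 339

339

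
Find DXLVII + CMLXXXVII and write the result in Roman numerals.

DXLVII = 547
CMLXXXVII = 987
547 + 987 = 1534

MDXXXIV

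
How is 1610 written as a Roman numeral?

Convert 1610 to Roman numerals:
  1610 contains 1×1000 (M)
  610 contains 1×500 (D)
  110 contains 1×100 (C)
  10 contains 1×10 (X)

MDCX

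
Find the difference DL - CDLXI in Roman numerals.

DL = 550
CDLXI = 461
550 - 461 = 89

LXXXIX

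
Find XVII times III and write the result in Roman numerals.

XVII = 17
III = 3
17 × 3 = 51

LI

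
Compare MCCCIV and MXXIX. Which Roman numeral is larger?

MCCCIV = 1304
MXXIX = 1029
1304 is larger

MCCCIV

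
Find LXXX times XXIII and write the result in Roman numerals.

LXXX = 80
XXIII = 23
80 × 23 = 1840

MDCCCXL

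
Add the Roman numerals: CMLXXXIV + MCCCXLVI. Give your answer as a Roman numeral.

CMLXXXIV = 984
MCCCXLVI = 1346
984 + 1346 = 2330

MMCCCXXX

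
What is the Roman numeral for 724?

Convert 724 to Roman numerals:
  724 contains 1×500 (D)
  224 contains 2×100 (CC)
  24 contains 2×10 (XX)
  4 contains 1×4 (IV)

DCCXXIV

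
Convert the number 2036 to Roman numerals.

Convert 2036 to Roman numerals:
  2036 contains 2×1000 (MM)
  36 contains 3×10 (XXX)
  6 contains 1×5 (V)
  1 contains 1×1 (I)

MMXXXVI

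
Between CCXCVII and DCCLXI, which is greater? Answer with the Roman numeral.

CCXCVII = 297
DCCLXI = 761
761 is larger

DCCLXI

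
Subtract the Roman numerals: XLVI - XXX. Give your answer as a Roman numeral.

XLVI = 46
XXX = 30
46 - 30 = 16

XVI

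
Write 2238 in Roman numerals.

Convert 2238 to Roman numerals:
  2238 contains 2×1000 (MM)
  238 contains 2×100 (CC)
  38 contains 3×10 (XXX)
  8 contains 1×5 (V)
  3 contains 3×1 (III)

MMCCXXXVIII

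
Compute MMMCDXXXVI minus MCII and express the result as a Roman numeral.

MMMCDXXXVI = 3436
MCII = 1102
3436 - 1102 = 2334

MMCCCXXXIV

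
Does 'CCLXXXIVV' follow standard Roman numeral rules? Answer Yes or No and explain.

'CCLXXXIVV': V should not appear more than once

No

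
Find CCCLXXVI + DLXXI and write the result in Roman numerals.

CCCLXXVI = 376
DLXXI = 571
376 + 571 = 947

CMXLVII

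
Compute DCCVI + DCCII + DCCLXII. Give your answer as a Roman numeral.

DCCVI = 706, DCCII = 702, DCCLXII = 762
706 + 702 = 1408
1408 + 762 = 2170

MMCLXX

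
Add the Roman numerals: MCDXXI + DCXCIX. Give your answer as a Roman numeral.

MCDXXI = 1421
DCXCIX = 699
1421 + 699 = 2120

MMCXX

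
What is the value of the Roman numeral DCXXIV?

DCXXIV: D=500, C=100, X=10, X=10, IV=4
500 + 100 + 10 + 10 + 4 = 624

624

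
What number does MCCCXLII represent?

MCCCXLII: M=1000, C=100, C=100, C=100, XL=40, I=1, I=1
1000 + 100 + 100 + 100 + 40 + 1 + 1 = 1342

1342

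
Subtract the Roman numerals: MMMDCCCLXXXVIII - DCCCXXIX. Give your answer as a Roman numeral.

MMMDCCCLXXXVIII = 3888
DCCCXXIX = 829
3888 - 829 = 3059

MMMLIX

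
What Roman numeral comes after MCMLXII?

MCMLXII = 1962; next is 1963

MCMLXIII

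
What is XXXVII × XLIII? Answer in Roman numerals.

XXXVII = 37
XLIII = 43
37 × 43 = 1591

MDXCI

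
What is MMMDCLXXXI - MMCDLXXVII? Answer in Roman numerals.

MMMDCLXXXI = 3681
MMCDLXXVII = 2477
3681 - 2477 = 1204

MCCIV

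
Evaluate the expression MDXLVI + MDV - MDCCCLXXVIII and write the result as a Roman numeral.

MDXLVI = 1546, MDV = 1505, MDCCCLXXVIII = 1878
1546 + 1505 = 3051
3051 - 1878 = 1173

MCLXXIII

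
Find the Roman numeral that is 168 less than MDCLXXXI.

MDCLXXXI = 1681
1681 - 168 = 1513

MDXIII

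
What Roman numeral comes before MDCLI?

MDCLI = 1651; previous is 1650

MDCL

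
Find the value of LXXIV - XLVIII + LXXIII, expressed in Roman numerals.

LXXIV = 74, XLVIII = 48, LXXIII = 73
74 - 48 = 26
26 + 73 = 99

XCIX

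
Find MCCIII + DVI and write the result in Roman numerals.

MCCIII = 1203
DVI = 506
1203 + 506 = 1709

MDCCIX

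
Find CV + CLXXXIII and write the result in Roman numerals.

CV = 105
CLXXXIII = 183
105 + 183 = 288

CCLXXXVIII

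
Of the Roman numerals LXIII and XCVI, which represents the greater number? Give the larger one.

LXIII = 63
XCVI = 96
96 is larger

XCVI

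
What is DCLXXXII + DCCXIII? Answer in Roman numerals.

DCLXXXII = 682
DCCXIII = 713
682 + 713 = 1395

MCCCXCV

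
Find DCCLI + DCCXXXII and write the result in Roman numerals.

DCCLI = 751
DCCXXXII = 732
751 + 732 = 1483

MCDLXXXIII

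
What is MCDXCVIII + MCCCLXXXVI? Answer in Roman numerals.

MCDXCVIII = 1498
MCCCLXXXVI = 1386
1498 + 1386 = 2884

MMDCCCLXXXIV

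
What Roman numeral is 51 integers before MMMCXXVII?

MMMCXXVII = 3127
3127 - 51 = 3076

MMMLXXVI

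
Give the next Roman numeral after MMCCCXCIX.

MMCCCXCIX = 2399, so the next integer is 2399 + 1 = 2400

MMCD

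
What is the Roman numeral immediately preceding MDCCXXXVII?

MDCCXXXVII = 1737, so the previous integer is 1737 - 1 = 1736

MDCCXXXVI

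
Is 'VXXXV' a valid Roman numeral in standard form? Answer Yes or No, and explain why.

'VXXXV': V should not appear more than once

No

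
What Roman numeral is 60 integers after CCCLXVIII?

CCCLXVIII = 368
368 + 60 = 428

CDXXVIII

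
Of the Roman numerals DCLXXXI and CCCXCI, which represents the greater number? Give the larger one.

DCLXXXI = 681
CCCXCI = 391
681 is larger

DCLXXXI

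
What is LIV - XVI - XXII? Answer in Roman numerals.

LIV = 54, XVI = 16, XXII = 22
54 - 16 = 38
38 - 22 = 16

XVI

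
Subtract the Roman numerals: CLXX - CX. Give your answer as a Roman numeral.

CLXX = 170
CX = 110
170 - 110 = 60

LX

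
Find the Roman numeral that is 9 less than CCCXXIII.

CCCXXIII = 323
323 - 9 = 314

CCCXIV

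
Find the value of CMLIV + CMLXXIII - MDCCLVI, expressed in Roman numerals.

CMLIV = 954, CMLXXIII = 973, MDCCLVI = 1756
954 + 973 = 1927
1927 - 1756 = 171

CLXXI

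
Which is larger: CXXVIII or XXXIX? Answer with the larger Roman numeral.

CXXVIII = 128
XXXIX = 39
128 is larger

CXXVIII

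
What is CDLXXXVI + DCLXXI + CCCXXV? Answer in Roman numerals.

CDLXXXVI = 486, DCLXXI = 671, CCCXXV = 325
486 + 671 = 1157
1157 + 325 = 1482

MCDLXXXII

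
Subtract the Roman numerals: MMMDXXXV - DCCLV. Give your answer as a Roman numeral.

MMMDXXXV = 3535
DCCLV = 755
3535 - 755 = 2780

MMDCCLXXX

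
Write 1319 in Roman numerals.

Convert 1319 to Roman numerals:
  1319 contains 1×1000 (M)
  319 contains 3×100 (CCC)
  19 contains 1×10 (X)
  9 contains 1×9 (IX)

MCCCXIX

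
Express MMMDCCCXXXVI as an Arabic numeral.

MMMDCCCXXXVI: M=1000, M=1000, M=1000, D=500, C=100, C=100, C=100, X=10, X=10, X=10, V=5, I=1
1000 + 1000 + 1000 + 500 + 100 + 100 + 100 + 10 + 10 + 10 + 5 + 1 = 3836

3836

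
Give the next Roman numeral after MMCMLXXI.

MMCMLXXI = 2971, so the next integer is 2971 + 1 = 2972

MMCMLXXII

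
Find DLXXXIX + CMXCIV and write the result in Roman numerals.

DLXXXIX = 589
CMXCIV = 994
589 + 994 = 1583

MDLXXXIII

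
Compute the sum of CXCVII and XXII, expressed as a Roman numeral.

CXCVII = 197
XXII = 22
197 + 22 = 219

CCXIX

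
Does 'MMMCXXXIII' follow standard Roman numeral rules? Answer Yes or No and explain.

'MMMCXXXIII': Check the rules: uses only the symbols I, V, X, L, C, D, M; no symbol is repeated more than three times in a row; V, L and D each appear at most once; no smaller symbol precedes a larger one (values never increase from left to right). Value: M (1000) + M (1000) + M (1000) + C (100) + X (10) + X (10) + X (10) + I (1) + I (1) + I (1) = 3133. So it is a valid standard Roman numeral.

Yes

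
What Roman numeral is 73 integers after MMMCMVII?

MMMCMVII = 3907
3907 + 73 = 3980

MMMCMLXXX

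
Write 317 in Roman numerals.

Convert 317 to Roman numerals:
  317 contains 3×100 (CCC)
  17 contains 1×10 (X)
  7 contains 1×5 (V)
  2 contains 2×1 (II)

CCCXVII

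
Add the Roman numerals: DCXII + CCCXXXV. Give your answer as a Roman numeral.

DCXII = 612
CCCXXXV = 335
612 + 335 = 947

CMXLVII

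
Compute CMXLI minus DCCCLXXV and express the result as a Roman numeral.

CMXLI = 941
DCCCLXXV = 875
941 - 875 = 66

LXVI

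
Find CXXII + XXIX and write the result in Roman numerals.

CXXII = 122
XXIX = 29
122 + 29 = 151

CLI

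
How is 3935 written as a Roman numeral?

Convert 3935 to Roman numerals:
  3935 contains 3×1000 (MMM)
  935 contains 1×900 (CM)
  35 contains 3×10 (XXX)
  5 contains 1×5 (V)

MMMCMXXXV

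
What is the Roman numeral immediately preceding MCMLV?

MCMLV = 1955; previous is 1954

MCMLIV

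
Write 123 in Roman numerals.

Convert 123 to Roman numerals:
  123 contains 1×100 (C)
  23 contains 2×10 (XX)
  3 contains 3×1 (III)

CXXIII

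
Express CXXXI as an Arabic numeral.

CXXXI: C=100, X=10, X=10, X=10, I=1
100 + 10 + 10 + 10 + 1 = 131

131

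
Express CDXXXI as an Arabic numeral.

CDXXXI: CD=400, X=10, X=10, X=10, I=1
400 + 10 + 10 + 10 + 1 = 431

431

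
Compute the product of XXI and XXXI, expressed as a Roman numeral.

XXI = 21
XXXI = 31
21 × 31 = 651

DCLI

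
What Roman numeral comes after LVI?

LVI = 56, so the next integer is 56 + 1 = 57

LVII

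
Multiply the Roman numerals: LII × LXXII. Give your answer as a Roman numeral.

LII = 52
LXXII = 72
52 × 72 = 3744

MMMDCCXLIV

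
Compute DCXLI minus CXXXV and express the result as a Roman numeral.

DCXLI = 641
CXXXV = 135
641 - 135 = 506

DVI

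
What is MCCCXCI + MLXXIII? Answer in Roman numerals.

MCCCXCI = 1391
MLXXIII = 1073
1391 + 1073 = 2464

MMCDLXIV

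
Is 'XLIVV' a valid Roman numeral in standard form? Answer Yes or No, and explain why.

'XLIVV': V should not appear more than once

No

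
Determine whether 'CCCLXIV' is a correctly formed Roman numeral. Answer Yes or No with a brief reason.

'CCCLXIV': Check the rules: uses only the symbols I, V, X, L, C, D, M; no symbol is repeated more than three times in a row; V, L and D each appear at most once; the only place a smaller symbol precedes a larger one is the allowed subtractive pair IV, the symbol right after such a pair (if any) is smaller than the pair's first symbol, and otherwise the values never increase from left to right. Value: C (100) + C (100) + C (100) + L (50) + X (10) + IV (4) = 364. So it is a valid standard Roman numeral.

Yes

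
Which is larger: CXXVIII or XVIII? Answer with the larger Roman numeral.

CXXVIII = 128
XVIII = 18
128 is larger

CXXVIII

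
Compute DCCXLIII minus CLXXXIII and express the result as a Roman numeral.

DCCXLIII = 743
CLXXXIII = 183
743 - 183 = 560

DLX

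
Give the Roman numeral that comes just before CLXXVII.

CLXXVII = 177, so the previous integer is 177 - 1 = 176

CLXXVI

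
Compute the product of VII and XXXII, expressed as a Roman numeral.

VII = 7
XXXII = 32
7 × 32 = 224

CCXXIV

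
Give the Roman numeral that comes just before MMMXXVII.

MMMXXVII = 3027, so the previous integer is 3027 - 1 = 3026

MMMXXVI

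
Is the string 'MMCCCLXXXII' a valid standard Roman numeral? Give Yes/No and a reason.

'MMCCCLXXXII': Check the rules: uses only the symbols I, V, X, L, C, D, M; no symbol is repeated more than three times in a row; V, L and D each appear at most once; no smaller symbol precedes a larger one (values never increase from left to right). Value: M (1000) + M (1000) + C (100) + C (100) + C (100) + L (50) + X (10) + X (10) + X (10) + I (1) + I (1) = 2382. So it is a valid standard Roman numeral.

Yes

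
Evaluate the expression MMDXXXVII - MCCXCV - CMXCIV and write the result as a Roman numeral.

MMDXXXVII = 2537, MCCXCV = 1295, CMXCIV = 994
2537 - 1295 = 1242
1242 - 994 = 248

CCXLVIII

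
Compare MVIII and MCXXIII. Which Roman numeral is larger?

MVIII = 1008
MCXXIII = 1123
1123 is larger

MCXXIII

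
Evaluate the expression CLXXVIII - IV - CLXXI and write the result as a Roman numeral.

CLXXVIII = 178, IV = 4, CLXXI = 171
178 - 4 = 174
174 - 171 = 3

III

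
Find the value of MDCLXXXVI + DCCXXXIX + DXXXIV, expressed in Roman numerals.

MDCLXXXVI = 1686, DCCXXXIX = 739, DXXXIV = 534
1686 + 739 = 2425
2425 + 534 = 2959

MMCMLIX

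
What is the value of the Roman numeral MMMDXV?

MMMDXV: M=1000, M=1000, M=1000, D=500, X=10, V=5
1000 + 1000 + 1000 + 500 + 10 + 5 = 3515

3515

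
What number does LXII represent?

LXII: L=50, X=10, I=1, I=1
50 + 10 + 1 + 1 = 62

62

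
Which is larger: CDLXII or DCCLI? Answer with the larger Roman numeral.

CDLXII = 462
DCCLI = 751
751 is larger

DCCLI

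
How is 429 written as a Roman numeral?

Convert 429 to Roman numerals:
  429 contains 1×400 (CD)
  29 contains 2×10 (XX)
  9 contains 1×9 (IX)

CDXXIX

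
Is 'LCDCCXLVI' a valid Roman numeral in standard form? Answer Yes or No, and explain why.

'LCDCCXLVI': L should not appear more than once

No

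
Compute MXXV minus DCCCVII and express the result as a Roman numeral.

MXXV = 1025
DCCCVII = 807
1025 - 807 = 218

CCXVIII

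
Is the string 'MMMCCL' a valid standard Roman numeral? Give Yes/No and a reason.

'MMMCCL': Check the rules: uses only the symbols I, V, X, L, C, D, M; no symbol is repeated more than three times in a row; V, L and D each appear at most once; no smaller symbol precedes a larger one (values never increase from left to right). Value: M (1000) + M (1000) + M (1000) + C (100) + C (100) + L (50) = 3250. So it is a valid standard Roman numeral.

Yes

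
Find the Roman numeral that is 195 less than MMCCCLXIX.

MMCCCLXIX = 2369
2369 - 195 = 2174

MMCLXXIV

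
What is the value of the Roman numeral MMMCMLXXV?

MMMCMLXXV: M=1000, M=1000, M=1000, CM=900, L=50, X=10, X=10, V=5
1000 + 1000 + 1000 + 900 + 50 + 10 + 10 + 5 = 3975

3975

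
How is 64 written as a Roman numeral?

Convert 64 to Roman numerals:
  64 contains 1×50 (L)
  14 contains 1×10 (X)
  4 contains 1×4 (IV)

LXIV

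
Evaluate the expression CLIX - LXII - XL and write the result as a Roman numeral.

CLIX = 159, LXII = 62, XL = 40
159 - 62 = 97
97 - 40 = 57

LVII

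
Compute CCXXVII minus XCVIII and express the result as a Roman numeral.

CCXXVII = 227
XCVIII = 98
227 - 98 = 129

CXXIX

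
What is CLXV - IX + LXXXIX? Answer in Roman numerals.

CLXV = 165, IX = 9, LXXXIX = 89
165 - 9 = 156
156 + 89 = 245

CCXLV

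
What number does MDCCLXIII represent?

MDCCLXIII: M=1000, D=500, C=100, C=100, L=50, X=10, I=1, I=1, I=1
1000 + 500 + 100 + 100 + 50 + 10 + 1 + 1 + 1 = 1763

1763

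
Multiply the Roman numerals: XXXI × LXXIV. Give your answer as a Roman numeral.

XXXI = 31
LXXIV = 74
31 × 74 = 2294

MMCCXCIV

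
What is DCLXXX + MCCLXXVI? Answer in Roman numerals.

DCLXXX = 680
MCCLXXVI = 1276
680 + 1276 = 1956

MCMLVI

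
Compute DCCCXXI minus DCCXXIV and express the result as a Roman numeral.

DCCCXXI = 821
DCCXXIV = 724
821 - 724 = 97

XCVII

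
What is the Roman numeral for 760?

Convert 760 to Roman numerals:
  760 contains 1×500 (D)
  260 contains 2×100 (CC)
  60 contains 1×50 (L)
  10 contains 1×10 (X)

DCCLX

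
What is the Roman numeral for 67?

Convert 67 to Roman numerals:
  67 contains 1×50 (L)
  17 contains 1×10 (X)
  7 contains 1×5 (V)
  2 contains 2×1 (II)

LXVII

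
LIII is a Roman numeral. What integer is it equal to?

LIII: L=50, I=1, I=1, I=1
50 + 1 + 1 + 1 = 53

53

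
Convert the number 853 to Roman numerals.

Convert 853 to Roman numerals:
  853 contains 1×500 (D)
  353 contains 3×100 (CCC)
  53 contains 1×50 (L)
  3 contains 3×1 (III)

DCCCLIII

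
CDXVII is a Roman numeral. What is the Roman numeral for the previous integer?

CDXVII = 417, so the previous integer is 417 - 1 = 416

CDXVI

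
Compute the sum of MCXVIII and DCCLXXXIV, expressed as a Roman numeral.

MCXVIII = 1118
DCCLXXXIV = 784
1118 + 784 = 1902

MCMII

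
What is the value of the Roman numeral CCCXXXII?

CCCXXXII: C=100, C=100, C=100, X=10, X=10, X=10, I=1, I=1
100 + 100 + 100 + 10 + 10 + 10 + 1 + 1 = 332

332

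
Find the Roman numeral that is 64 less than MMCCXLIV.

MMCCXLIV = 2244
2244 - 64 = 2180

MMCLXXX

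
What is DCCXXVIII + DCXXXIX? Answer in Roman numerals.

DCCXXVIII = 728
DCXXXIX = 639
728 + 639 = 1367

MCCCLXVII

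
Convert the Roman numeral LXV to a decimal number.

LXV: L=50, X=10, V=5
50 + 10 + 5 = 65

65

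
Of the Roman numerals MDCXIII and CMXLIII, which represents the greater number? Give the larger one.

MDCXIII = 1613
CMXLIII = 943
1613 is larger

MDCXIII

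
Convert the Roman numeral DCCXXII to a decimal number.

DCCXXII: D=500, C=100, C=100, X=10, X=10, I=1, I=1
500 + 100 + 100 + 10 + 10 + 1 + 1 = 722

722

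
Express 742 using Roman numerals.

Convert 742 to Roman numerals:
  742 contains 1×500 (D)
  242 contains 2×100 (CC)
  42 contains 1×40 (XL)
  2 contains 2×1 (II)

DCCXLII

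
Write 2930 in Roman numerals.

Convert 2930 to Roman numerals:
  2930 contains 2×1000 (MM)
  930 contains 1×900 (CM)
  30 contains 3×10 (XXX)

MMCMXXX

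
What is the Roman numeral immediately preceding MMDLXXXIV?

MMDLXXXIV = 2584; previous is 2583

MMDLXXXIII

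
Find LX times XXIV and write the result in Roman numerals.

LX = 60
XXIV = 24
60 × 24 = 1440

MCDXL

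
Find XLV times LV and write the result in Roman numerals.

XLV = 45
LV = 55
45 × 55 = 2475

MMCDLXXV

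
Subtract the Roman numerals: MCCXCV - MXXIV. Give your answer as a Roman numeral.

MCCXCV = 1295
MXXIV = 1024
1295 - 1024 = 271

CCLXXI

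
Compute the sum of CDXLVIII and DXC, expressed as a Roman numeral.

CDXLVIII = 448
DXC = 590
448 + 590 = 1038

MXXXVIII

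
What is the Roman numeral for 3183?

Convert 3183 to Roman numerals:
  3183 contains 3×1000 (MMM)
  183 contains 1×100 (C)
  83 contains 1×50 (L)
  33 contains 3×10 (XXX)
  3 contains 3×1 (III)

MMMCLXXXIII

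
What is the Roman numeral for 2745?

Convert 2745 to Roman numerals:
  2745 contains 2×1000 (MM)
  745 contains 1×500 (D)
  245 contains 2×100 (CC)
  45 contains 1×40 (XL)
  5 contains 1×5 (V)

MMDCCXLV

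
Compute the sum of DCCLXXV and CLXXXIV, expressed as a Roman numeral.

DCCLXXV = 775
CLXXXIV = 184
775 + 184 = 959

CMLIX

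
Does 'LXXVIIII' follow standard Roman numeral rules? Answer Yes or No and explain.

'LXXVIIII': More than 3 consecutive I's

No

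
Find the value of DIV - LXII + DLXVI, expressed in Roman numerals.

DIV = 504, LXII = 62, DLXVI = 566
504 - 62 = 442
442 + 566 = 1008

MVIII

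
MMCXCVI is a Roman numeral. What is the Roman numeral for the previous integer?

MMCXCVI = 2196, so the previous integer is 2196 - 1 = 2195

MMCXCV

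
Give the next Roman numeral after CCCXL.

CCCXL = 340, so the next integer is 340 + 1 = 341

CCCXLI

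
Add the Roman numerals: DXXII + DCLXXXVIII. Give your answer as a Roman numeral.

DXXII = 522
DCLXXXVIII = 688
522 + 688 = 1210

MCCX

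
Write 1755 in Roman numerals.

Convert 1755 to Roman numerals:
  1755 contains 1×1000 (M)
  755 contains 1×500 (D)
  255 contains 2×100 (CC)
  55 contains 1×50 (L)
  5 contains 1×5 (V)

MDCCLV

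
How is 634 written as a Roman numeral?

Convert 634 to Roman numerals:
  634 contains 1×500 (D)
  134 contains 1×100 (C)
  34 contains 3×10 (XXX)
  4 contains 1×4 (IV)

DCXXXIV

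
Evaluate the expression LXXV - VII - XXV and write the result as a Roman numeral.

LXXV = 75, VII = 7, XXV = 25
75 - 7 = 68
68 - 25 = 43

XLIII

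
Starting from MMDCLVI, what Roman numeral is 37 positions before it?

MMDCLVI = 2656
2656 - 37 = 2619

MMDCXIX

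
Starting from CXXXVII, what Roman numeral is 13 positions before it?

CXXXVII = 137
137 - 13 = 124

CXXIV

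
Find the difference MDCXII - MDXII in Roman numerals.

MDCXII = 1612
MDXII = 1512
1612 - 1512 = 100

C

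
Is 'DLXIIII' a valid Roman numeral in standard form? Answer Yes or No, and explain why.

'DLXIIII': More than 3 consecutive I's

No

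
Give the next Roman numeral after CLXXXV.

CLXXXV = 185, so the next integer is 185 + 1 = 186

CLXXXVI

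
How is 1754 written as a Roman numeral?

Convert 1754 to Roman numerals:
  1754 contains 1×1000 (M)
  754 contains 1×500 (D)
  254 contains 2×100 (CC)
  54 contains 1×50 (L)
  4 contains 1×4 (IV)

MDCCLIV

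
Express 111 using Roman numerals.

Convert 111 to Roman numerals:
  111 contains 1×100 (C)
  11 contains 1×10 (X)
  1 contains 1×1 (I)

CXI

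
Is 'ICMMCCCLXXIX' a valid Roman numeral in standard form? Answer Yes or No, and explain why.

'ICMMCCCLXXIX': Invalid subtractive combination: IC

No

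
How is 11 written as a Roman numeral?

Convert 11 to Roman numerals:
  11 contains 1×10 (X)
  1 contains 1×1 (I)

XI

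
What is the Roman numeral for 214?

Convert 214 to Roman numerals:
  214 contains 2×100 (CC)
  14 contains 1×10 (X)
  4 contains 1×4 (IV)

CCXIV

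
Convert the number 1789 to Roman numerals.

Convert 1789 to Roman numerals:
  1789 contains 1×1000 (M)
  789 contains 1×500 (D)
  289 contains 2×100 (CC)
  89 contains 1×50 (L)
  39 contains 3×10 (XXX)
  9 contains 1×9 (IX)

MDCCLXXXIX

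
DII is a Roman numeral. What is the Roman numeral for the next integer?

DII = 502; next is 503

DIII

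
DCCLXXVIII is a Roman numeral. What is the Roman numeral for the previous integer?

DCCLXXVIII = 778; previous is 777

DCCLXXVII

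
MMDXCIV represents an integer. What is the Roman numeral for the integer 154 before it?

MMDXCIV = 2594
2594 - 154 = 2440

MMCDXL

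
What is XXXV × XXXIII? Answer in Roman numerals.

XXXV = 35
XXXIII = 33
35 × 33 = 1155

MCLV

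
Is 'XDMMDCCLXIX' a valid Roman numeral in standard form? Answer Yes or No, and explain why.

'XDMMDCCLXIX': D should not appear more than once

No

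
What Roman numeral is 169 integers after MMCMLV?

MMCMLV = 2955
2955 + 169 = 3124

MMMCXXIV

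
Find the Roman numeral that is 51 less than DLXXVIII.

DLXXVIII = 578
578 - 51 = 527

DXXVII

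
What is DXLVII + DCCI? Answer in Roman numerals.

DXLVII = 547
DCCI = 701
547 + 701 = 1248

MCCXLVIII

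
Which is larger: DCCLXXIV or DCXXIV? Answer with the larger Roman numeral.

DCCLXXIV = 774
DCXXIV = 624
774 is larger

DCCLXXIV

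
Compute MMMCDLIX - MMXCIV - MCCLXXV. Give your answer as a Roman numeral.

MMMCDLIX = 3459, MMXCIV = 2094, MCCLXXV = 1275
3459 - 2094 = 1365
1365 - 1275 = 90

XC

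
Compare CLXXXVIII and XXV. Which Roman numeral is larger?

CLXXXVIII = 188
XXV = 25
188 is larger

CLXXXVIII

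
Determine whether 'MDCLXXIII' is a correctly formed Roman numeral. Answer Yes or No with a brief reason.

'MDCLXXIII': Check the rules: uses only the symbols I, V, X, L, C, D, M; no symbol is repeated more than three times in a row; V, L and D each appear at most once; no smaller symbol precedes a larger one (values never increase from left to right). Value: M (1000) + D (500) + C (100) + L (50) + X (10) + X (10) + I (1) + I (1) + I (1) = 1673. So it is a valid standard Roman numeral.

Yes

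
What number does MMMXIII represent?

MMMXIII: M=1000, M=1000, M=1000, X=10, I=1, I=1, I=1
1000 + 1000 + 1000 + 10 + 1 + 1 + 1 = 3013

3013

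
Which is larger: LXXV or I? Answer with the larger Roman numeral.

LXXV = 75
I = 1
75 is larger

LXXV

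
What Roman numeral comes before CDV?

CDV = 405; previous is 404

CDIV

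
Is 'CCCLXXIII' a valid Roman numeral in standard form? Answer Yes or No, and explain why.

'CCCLXXIII': Check the rules: uses only the symbols I, V, X, L, C, D, M; no symbol is repeated more than three times in a row; V, L and D each appear at most once; no smaller symbol precedes a larger one (values never increase from left to right). Value: C (100) + C (100) + C (100) + L (50) + X (10) + X (10) + I (1) + I (1) + I (1) = 373. So it is a valid standard Roman numeral.

Yes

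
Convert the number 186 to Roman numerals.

Convert 186 to Roman numerals:
  186 contains 1×100 (C)
  86 contains 1×50 (L)
  36 contains 3×10 (XXX)
  6 contains 1×5 (V)
  1 contains 1×1 (I)

CLXXXVI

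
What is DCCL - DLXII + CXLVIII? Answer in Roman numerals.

DCCL = 750, DLXII = 562, CXLVIII = 148
750 - 562 = 188
188 + 148 = 336

CCCXXXVI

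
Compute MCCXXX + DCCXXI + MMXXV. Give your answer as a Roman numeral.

MCCXXX = 1230, DCCXXI = 721, MMXXV = 2025
1230 + 721 = 1951
1951 + 2025 = 3976

MMMCMLXXVI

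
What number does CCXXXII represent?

CCXXXII: C=100, C=100, X=10, X=10, X=10, I=1, I=1
100 + 100 + 10 + 10 + 10 + 1 + 1 = 232

232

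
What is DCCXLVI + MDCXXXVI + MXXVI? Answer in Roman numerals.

DCCXLVI = 746, MDCXXXVI = 1636, MXXVI = 1026
746 + 1636 = 2382
2382 + 1026 = 3408

MMMCDVIII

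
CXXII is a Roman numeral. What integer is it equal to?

CXXII: C=100, X=10, X=10, I=1, I=1
100 + 10 + 10 + 1 + 1 = 122

122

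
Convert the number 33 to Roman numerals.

Convert 33 to Roman numerals:
  33 contains 3×10 (XXX)
  3 contains 3×1 (III)

XXXIII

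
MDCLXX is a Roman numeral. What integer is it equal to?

MDCLXX: M=1000, D=500, C=100, L=50, X=10, X=10
1000 + 500 + 100 + 50 + 10 + 10 = 1670

1670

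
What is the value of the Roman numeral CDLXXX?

CDLXXX: CD=400, L=50, X=10, X=10, X=10
400 + 50 + 10 + 10 + 10 = 480

480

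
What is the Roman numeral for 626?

Convert 626 to Roman numerals:
  626 contains 1×500 (D)
  126 contains 1×100 (C)
  26 contains 2×10 (XX)
  6 contains 1×5 (V)
  1 contains 1×1 (I)

DCXXVI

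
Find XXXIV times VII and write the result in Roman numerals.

XXXIV = 34
VII = 7
34 × 7 = 238

CCXXXVIII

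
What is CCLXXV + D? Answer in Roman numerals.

CCLXXV = 275
D = 500
275 + 500 = 775

DCCLXXV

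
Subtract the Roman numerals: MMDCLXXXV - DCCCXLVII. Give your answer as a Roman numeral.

MMDCLXXXV = 2685
DCCCXLVII = 847
2685 - 847 = 1838

MDCCCXXXVIII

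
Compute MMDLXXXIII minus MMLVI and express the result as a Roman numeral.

MMDLXXXIII = 2583
MMLVI = 2056
2583 - 2056 = 527

DXXVII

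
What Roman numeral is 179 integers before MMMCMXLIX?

MMMCMXLIX = 3949
3949 - 179 = 3770

MMMDCCLXX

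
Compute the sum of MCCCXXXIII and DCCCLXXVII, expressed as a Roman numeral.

MCCCXXXIII = 1333
DCCCLXXVII = 877
1333 + 877 = 2210

MMCCX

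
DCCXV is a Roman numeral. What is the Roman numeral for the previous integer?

DCCXV = 715; previous is 714

DCCXIV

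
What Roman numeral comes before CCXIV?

CCXIV = 214, so the previous integer is 214 - 1 = 213

CCXIII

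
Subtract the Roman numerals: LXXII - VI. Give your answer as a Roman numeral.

LXXII = 72
VI = 6
72 - 6 = 66

LXVI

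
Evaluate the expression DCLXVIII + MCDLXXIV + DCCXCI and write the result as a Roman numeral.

DCLXVIII = 668, MCDLXXIV = 1474, DCCXCI = 791
668 + 1474 = 2142
2142 + 791 = 2933

MMCMXXXIII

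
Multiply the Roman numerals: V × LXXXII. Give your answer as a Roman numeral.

V = 5
LXXXII = 82
5 × 82 = 410

CDX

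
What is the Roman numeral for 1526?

Convert 1526 to Roman numerals:
  1526 contains 1×1000 (M)
  526 contains 1×500 (D)
  26 contains 2×10 (XX)
  6 contains 1×5 (V)
  1 contains 1×1 (I)

MDXXVI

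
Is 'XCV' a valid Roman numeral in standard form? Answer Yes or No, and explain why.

'XCV': Check the rules: uses only the symbols I, V, X, L, C, D, M; no symbol is repeated more than three times in a row; V, L and D each appear at most once; the only place a smaller symbol precedes a larger one is the allowed subtractive pair XC, the symbol right after such a pair (if any) is smaller than the pair's first symbol, and otherwise the values never increase from left to right. Value: XC (90) + V (5) = 95. So it is a valid standard Roman numeral.

Yes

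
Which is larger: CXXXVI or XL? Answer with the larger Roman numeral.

CXXXVI = 136
XL = 40
136 is larger

CXXXVI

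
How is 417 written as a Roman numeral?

Convert 417 to Roman numerals:
  417 contains 1×400 (CD)
  17 contains 1×10 (X)
  7 contains 1×5 (V)
  2 contains 2×1 (II)

CDXVII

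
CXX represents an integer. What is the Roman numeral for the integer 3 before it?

CXX = 120
120 - 3 = 117

CXVII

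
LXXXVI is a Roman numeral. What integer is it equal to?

LXXXVI: L=50, X=10, X=10, X=10, V=5, I=1
50 + 10 + 10 + 10 + 5 + 1 = 86

86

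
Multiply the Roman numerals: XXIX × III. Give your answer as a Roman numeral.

XXIX = 29
III = 3
29 × 3 = 87

LXXXVII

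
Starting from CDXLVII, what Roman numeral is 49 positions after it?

CDXLVII = 447
447 + 49 = 496

CDXCVI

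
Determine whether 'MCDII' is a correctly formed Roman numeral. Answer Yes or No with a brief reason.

'MCDII': Check the rules: uses only the symbols I, V, X, L, C, D, M; no symbol is repeated more than three times in a row; V, L and D each appear at most once; the only place a smaller symbol precedes a larger one is the allowed subtractive pair CD, the symbol right after such a pair (if any) is smaller than the pair's first symbol, and otherwise the values never increase from left to right. Value: M (1000) + CD (400) + I (1) + I (1) = 1402. So it is a valid standard Roman numeral.

Yes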